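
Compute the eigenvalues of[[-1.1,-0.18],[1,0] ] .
Eigenvalues solve det(λI - A) = 0.
Characteristic polynomial: λ^2 + 1.1*λ + 0.18 = 0.
Factor: (λ + 0.9)(λ + 0.2) = 0.
Roots: -0.2, -0.9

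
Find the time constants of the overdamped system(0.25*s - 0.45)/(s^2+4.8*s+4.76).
Overdamped: real poles at -1.4, -3.4. τ = -1/pole → τ₁ = 0.7143, τ₂ = 0.2941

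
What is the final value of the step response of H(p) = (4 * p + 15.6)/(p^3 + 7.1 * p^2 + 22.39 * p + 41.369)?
FVT: lim_{t→∞} y(t) = lim_{p→0} p*Y(p) where Y(p) = H(p)/p.
= lim_{p→0} H(p) = H(0) = num(0)/den(0) = 15.6/41.369 = 0.3771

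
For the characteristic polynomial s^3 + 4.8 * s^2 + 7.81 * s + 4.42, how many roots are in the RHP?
s^3 + 4.8*s^2 + 7.81*s + 4.42 = (s + 2)(s^2 + 2.8*s + 2.21). Poles: -1.4 + 0.5j, -1.4 - 0.5j, -2. RHP poles (Re>0): 0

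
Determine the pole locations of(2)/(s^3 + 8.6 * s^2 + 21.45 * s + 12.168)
Set denominator = 0: s^3 + 8.6*s^2 + 21.45*s + 12.168 = (s + 3.9)(s + 3.9)(s + 0.8) = 0 → Poles: -0.8, -3.9, -3.9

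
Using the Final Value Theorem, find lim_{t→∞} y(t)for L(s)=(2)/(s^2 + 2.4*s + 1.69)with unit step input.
FVT: lim_{t→∞} y(t) = lim_{s→0} s*Y(s) where Y(s) = L(s)/s.
= lim_{s→0} L(s) = L(0) = num(0)/den(0) = 2/1.69 = 1.183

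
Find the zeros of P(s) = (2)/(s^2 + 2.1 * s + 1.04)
Numerator is a nonzero constant (2) → Zeros: none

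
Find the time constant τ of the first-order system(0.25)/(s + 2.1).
First-order system: τ = -1/pole. Pole = -2.1. τ = -1/(-2.1) = 0.4762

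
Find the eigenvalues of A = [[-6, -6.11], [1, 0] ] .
Eigenvalues solve det(λI - A) = 0.
Characteristic polynomial: λ^2 + 6*λ + 6.11 = 0.
Factor: (λ + 4.7)(λ + 1.3) = 0.
Roots: -1.3, -4.7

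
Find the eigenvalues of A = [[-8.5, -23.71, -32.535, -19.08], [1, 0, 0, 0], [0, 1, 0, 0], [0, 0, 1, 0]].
Eigenvalues solve det(λI - A) = 0.
Characteristic polynomial: λ^4 + 8.5*λ^3 + 23.71*λ^2 + 32.535*λ + 19.08 = 0.
Factor: (λ + 1.5)(λ + 4.8)(λ^2 + 2.2*λ + 2.65) = 0.
Roots: -1.1 + 1.2j, -1.1 - 1.2j, -1.5, -4.8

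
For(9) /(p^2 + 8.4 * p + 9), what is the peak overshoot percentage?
Standard form: ωn²/(p²+2ζωn·p+ωn²) → ωn = 3, ζ = 1.4.
ζ ≥ 1, so the response is non-oscillatory: peak overshoot = 0%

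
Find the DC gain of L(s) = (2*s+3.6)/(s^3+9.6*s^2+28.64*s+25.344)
DC gain = L(0) = num(0)/den(0) = 3.6/25.344 = 0.142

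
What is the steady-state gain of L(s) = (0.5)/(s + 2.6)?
DC gain = L(0) = num(0)/den(0) = 0.5/2.6 = 0.1923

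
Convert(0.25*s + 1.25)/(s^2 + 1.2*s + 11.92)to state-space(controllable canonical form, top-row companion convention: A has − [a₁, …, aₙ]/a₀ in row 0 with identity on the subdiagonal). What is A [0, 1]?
Reachable canonical form for den = s^2 + 1.2*s + 11.92: top row of A = -[a₁,a₂,...,aₙ]/a₀, ones on the subdiagonal, zeros elsewhere.
A = [[-1.2, -11.92], [1, 0]].
A[0,1] = -11.92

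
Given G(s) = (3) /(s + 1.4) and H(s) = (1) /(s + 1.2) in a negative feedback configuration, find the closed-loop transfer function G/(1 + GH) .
Closed-loop T = G/(1+GH).
Numerator: G_num * H_den = 3*s + 3.6.
Denominator: G_den * H_den + G_num * H_num = (s^2 + 2.6*s + 1.68) + (3) = s^2 + 2.6*s + 4.68.
T(s) = (3*s + 3.6)/(s^2 + 2.6*s + 4.68)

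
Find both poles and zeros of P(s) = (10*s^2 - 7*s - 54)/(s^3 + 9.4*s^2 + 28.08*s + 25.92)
Set denominator = 0: s^3 + 9.4*s^2 + 28.08*s + 25.92 = (s + 4)(s + 1.8)(s + 3.6) = 0 → Poles: -1.8, -3.6, -4
Set numerator = 0: 10*s^2 - 7*s - 54 = 10*(s + 2)(s - 2.7) = 0 → Zeros: -2, 2.7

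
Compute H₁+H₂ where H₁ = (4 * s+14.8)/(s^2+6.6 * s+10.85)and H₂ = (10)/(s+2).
Parallel: H = H₁ + H₂ = (n₁·d₂ + n₂·d₁)/(d₁·d₂).
n₁·d₂ = 4*s^2 + 22.8*s + 29.6. n₂·d₁ = 10*s^2 + 66*s + 108.5. Sum = 14*s^2 + 88.8*s + 138.1. d₁·d₂ = s^3 + 8.6*s^2 + 24.05*s + 21.7.
H(s) = (14*s^2 + 88.8*s + 138.1)/(s^3 + 8.6*s^2 + 24.05*s + 21.7)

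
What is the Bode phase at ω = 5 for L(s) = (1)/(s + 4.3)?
Substitute s = j*5: L(j5) = 0.0988733 - 0.114969j.
∠L(j5) = atan2(Im, Re) = atan2(-0.114969, 0.0988733) = -49.30°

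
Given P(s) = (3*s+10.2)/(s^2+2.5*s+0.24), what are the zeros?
Set numerator = 0: 3*s + 10.2 = 0 → Zeros: -3.4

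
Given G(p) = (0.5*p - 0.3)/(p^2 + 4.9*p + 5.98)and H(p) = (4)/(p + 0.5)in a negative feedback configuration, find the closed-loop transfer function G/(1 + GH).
Closed-loop T = G/(1+GH).
Numerator: G_num * H_den = 0.5*p^2 - 0.05*p - 0.15.
Denominator: G_den * H_den + G_num * H_num = (p^3 + 5.4*p^2 + 8.43*p + 2.99) + (2*p - 1.2) = p^3 + 5.4*p^2 + 10.43*p + 1.79.
T(p) = (0.5*p^2 - 0.05*p - 0.15)/(p^3 + 5.4*p^2 + 10.43*p + 1.79)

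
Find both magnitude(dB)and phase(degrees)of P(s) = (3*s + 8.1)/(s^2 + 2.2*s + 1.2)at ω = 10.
Substitute s = j*10: P(j10) = -0.0136919 - 0.306693j.
|P| = 20*log₁₀(sqrt(Re²+Im²)) = -10.26 dB.
∠P = atan2(Im, Re) = -92.56°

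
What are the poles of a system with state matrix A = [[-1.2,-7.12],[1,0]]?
Eigenvalues solve det(λI - A) = 0.
Characteristic polynomial: λ^2 + 1.2*λ + 7.12 = 0.
Roots: -0.6 + 2.6j, -0.6 - 2.6j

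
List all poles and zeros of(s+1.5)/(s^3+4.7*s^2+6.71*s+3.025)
Set denominator = 0: s^3 + 4.7*s^2 + 6.71*s + 3.025 = (s + 1.1)(s + 2.5)(s + 1.1) = 0 → Poles: -1.1, -1.1, -2.5
Set numerator = 0: s + 1.5 = 0 → Zeros: -1.5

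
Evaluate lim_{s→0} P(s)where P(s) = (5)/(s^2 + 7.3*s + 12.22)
DC gain = P(0) = num(0)/den(0) = 5/12.22 = 0.4092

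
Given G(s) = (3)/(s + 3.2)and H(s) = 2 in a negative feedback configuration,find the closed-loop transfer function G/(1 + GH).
Closed-loop T = G/(1+GH).
Numerator: G_num * H_den = 3.
Denominator: G_den * H_den + G_num * H_num = (s + 3.2) + (6) = s + 9.2.
T(s) = (3)/(s + 9.2)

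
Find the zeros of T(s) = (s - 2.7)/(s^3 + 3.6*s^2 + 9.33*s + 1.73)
Set numerator = 0: s - 2.7 = 0 → Zeros: 2.7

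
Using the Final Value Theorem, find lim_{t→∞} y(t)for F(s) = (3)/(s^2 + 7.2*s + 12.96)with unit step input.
FVT: lim_{t→∞} y(t) = lim_{s→0} s*Y(s) where Y(s) = F(s)/s.
= lim_{s→0} F(s) = F(0) = num(0)/den(0) = 3/12.96 = 0.2315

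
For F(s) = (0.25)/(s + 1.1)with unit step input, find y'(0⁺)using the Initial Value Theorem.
IVT: y'(0⁺) = lim_{s→∞} s²·Y(s) = lim_{s→∞} s·F(s).
deg(num) = 0, deg(den) = 1, relative degree = 1, so s·F(s) → (leading num)/(leading den) = 0.25/1 = 0.25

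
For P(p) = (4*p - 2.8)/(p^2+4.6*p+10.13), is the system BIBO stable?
Denominator: p^2 + 4.6*p + 10.13. Poles: -2.3 + 2.2j, -2.3 - 2.2j. All Re(p)<0: Yes (stable)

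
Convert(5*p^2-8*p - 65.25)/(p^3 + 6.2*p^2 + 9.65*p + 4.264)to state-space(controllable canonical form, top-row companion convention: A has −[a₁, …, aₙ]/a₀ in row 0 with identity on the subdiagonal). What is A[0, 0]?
Reachable canonical form for den = p^3 + 6.2*p^2 + 9.65*p + 4.264: top row of A = -[a₁,a₂,...,aₙ]/a₀, ones on the subdiagonal, zeros elsewhere.
A = [[-6.2, -9.65, -4.264], [1, 0, 0], [0, 1, 0]].
A[0,0] = -6.2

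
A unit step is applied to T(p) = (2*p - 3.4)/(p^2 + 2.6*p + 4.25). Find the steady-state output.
FVT: lim_{t→∞} y(t) = lim_{p→0} p*Y(p) where Y(p) = T(p)/p.
= lim_{p→0} T(p) = T(0) = num(0)/den(0) = -3.4/4.25 = -0.8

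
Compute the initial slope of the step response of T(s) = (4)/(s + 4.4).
IVT: y'(0⁺) = lim_{s→∞} s²·Y(s) = lim_{s→∞} s·T(s).
deg(num) = 0, deg(den) = 1, relative degree = 1, so s·T(s) → (leading num)/(leading den) = 4/1 = 4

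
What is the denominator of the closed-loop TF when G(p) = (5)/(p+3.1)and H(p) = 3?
Characteristic poly = G_den * H_den + G_num * H_num = (p + 3.1) + (15) = p + 18.1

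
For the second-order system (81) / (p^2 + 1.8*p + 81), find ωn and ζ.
Standard form: ωn²/(p²+2ζωn·p+ωn²).
const=81=ωn² → ωn=9, p coeff=1.8=2ζωn → ζ=0.1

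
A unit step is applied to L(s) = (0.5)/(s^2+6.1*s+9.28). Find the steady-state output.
FVT: lim_{t→∞} y(t) = lim_{s→0} s*Y(s) where Y(s) = L(s)/s.
= lim_{s→0} L(s) = L(0) = num(0)/den(0) = 0.5/9.28 = 0.05388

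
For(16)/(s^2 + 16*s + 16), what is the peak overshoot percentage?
Standard form: ωn²/(s²+2ζωn·s+ωn²) → ωn = 4, ζ = 2.
ζ ≥ 1, so the response is non-oscillatory: peak overshoot = 0%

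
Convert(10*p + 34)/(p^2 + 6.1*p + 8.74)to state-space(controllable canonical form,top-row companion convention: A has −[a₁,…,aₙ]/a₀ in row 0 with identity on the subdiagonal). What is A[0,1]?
Reachable canonical form for den = p^2 + 6.1*p + 8.74: top row of A = -[a₁,a₂,...,aₙ]/a₀, ones on the subdiagonal, zeros elsewhere.
A = [[-6.1, -8.74], [1, 0]].
A[0,1] = -8.74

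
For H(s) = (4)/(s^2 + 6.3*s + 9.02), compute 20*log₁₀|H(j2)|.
Substitute s = j*2: H(j2) = 0.109154 - 0.273972j.
|H(j2)| = sqrt(Re² + Im²) = 0.2949.
20*log₁₀(0.2949) = -10.61 dB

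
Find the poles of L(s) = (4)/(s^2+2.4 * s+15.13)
Set denominator = 0: s^2 + 2.4*s + 15.13 = 0 → Poles: -1.2 + 3.7j, -1.2 - 3.7j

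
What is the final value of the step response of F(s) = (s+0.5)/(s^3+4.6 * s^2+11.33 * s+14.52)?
FVT: lim_{t→∞} y(t) = lim_{s→0} s*Y(s) where Y(s) = F(s)/s.
= lim_{s→0} F(s) = F(0) = num(0)/den(0) = 0.5/14.52 = 0.03444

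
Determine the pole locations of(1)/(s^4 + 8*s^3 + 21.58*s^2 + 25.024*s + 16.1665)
Set denominator = 0: s^4 + 8*s^3 + 21.58*s^2 + 25.024*s + 16.1665 = (s + 3.5)(s + 3.1)(s^2 + 1.4*s + 1.49) = 0 → Poles: -0.7 + 1j, -0.7 - 1j, -3.1, -3.5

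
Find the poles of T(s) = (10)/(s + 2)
Set denominator = 0: s + 2 = 0 → Poles: -2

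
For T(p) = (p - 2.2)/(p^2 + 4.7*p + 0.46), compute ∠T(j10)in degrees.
Substitute p = j*10: T(j10) = 0.0568603 - 0.0736143j.
∠T(j10) = atan2(Im, Re) = atan2(-0.0736143, 0.0568603) = -52.32°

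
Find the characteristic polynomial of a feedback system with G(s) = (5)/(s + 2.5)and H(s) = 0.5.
Characteristic poly = G_den * H_den + G_num * H_num = (s + 2.5) + (2.5) = s + 5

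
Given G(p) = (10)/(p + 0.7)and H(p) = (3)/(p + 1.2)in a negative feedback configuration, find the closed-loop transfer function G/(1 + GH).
Closed-loop T = G/(1+GH).
Numerator: G_num * H_den = 10*p + 12.
Denominator: G_den * H_den + G_num * H_num = (p^2 + 1.9*p + 0.84) + (30) = p^2 + 1.9*p + 30.84.
T(p) = (10*p + 12)/(p^2 + 1.9*p + 30.84)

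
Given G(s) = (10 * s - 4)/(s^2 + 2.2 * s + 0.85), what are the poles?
Set denominator = 0: s^2 + 2.2*s + 0.85 = (s + 0.5)(s + 1.7) = 0 → Poles: -0.5, -1.7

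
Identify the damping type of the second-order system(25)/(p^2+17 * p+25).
Standard form: ωn²/(p²+2ζωn·p+ωn²) gives ωn=5, ζ=1.7.
Overdamped (ζ = 1.7 > 1)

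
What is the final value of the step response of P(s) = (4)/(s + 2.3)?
FVT: lim_{t→∞} y(t) = lim_{s→0} s*Y(s) where Y(s) = P(s)/s.
= lim_{s→0} P(s) = P(0) = num(0)/den(0) = 4/2.3 = 1.739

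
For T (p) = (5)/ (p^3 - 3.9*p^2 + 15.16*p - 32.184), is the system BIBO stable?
Denominator: p^3 - 3.9*p^2 + 15.16*p - 32.184 = (p - 2.7)(p^2 - 1.2*p + 11.92). Poles: 0.6 + 3.4j, 0.6 - 3.4j, 2.7. All Re(p)<0: No (unstable)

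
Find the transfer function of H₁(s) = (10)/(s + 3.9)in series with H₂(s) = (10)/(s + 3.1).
Series: H = H₁ · H₂ = (n₁·n₂)/(d₁·d₂).
Num: n₁·n₂ = 100. Den: d₁·d₂ = s^2 + 7*s + 12.09.
H(s) = (100)/(s^2 + 7*s + 12.09)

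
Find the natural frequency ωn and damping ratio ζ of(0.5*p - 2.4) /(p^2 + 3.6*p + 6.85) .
Underdamped: complex pole -1.8 + 1.9j. ωn = |pole| = 2.617, ζ = -Re(pole)/ωn = 0.6877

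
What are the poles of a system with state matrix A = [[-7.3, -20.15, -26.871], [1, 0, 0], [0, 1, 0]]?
Eigenvalues solve det(λI - A) = 0.
Characteristic polynomial: λ^3 + 7.3*λ^2 + 20.15*λ + 26.871 = 0.
Factor: (λ + 3.9)(λ^2 + 3.4*λ + 6.89) = 0.
Roots: -1.7 + 2j, -1.7 - 2j, -3.9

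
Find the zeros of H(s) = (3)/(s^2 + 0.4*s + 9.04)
Numerator is a nonzero constant (3) → Zeros: none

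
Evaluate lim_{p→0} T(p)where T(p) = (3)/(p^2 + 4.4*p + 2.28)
DC gain = T(0) = num(0)/den(0) = 3/2.28 = 1.316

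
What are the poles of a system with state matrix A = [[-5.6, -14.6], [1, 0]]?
Eigenvalues solve det(λI - A) = 0.
Characteristic polynomial: λ^2 + 5.6*λ + 14.6 = 0.
Roots: -2.8 + 2.6j, -2.8 - 2.6j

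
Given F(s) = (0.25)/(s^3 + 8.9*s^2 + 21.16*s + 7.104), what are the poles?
Set denominator = 0: s^3 + 8.9*s^2 + 21.16*s + 7.104 = (s + 0.4)(s + 3.7)(s + 4.8) = 0 → Poles: -0.4, -3.7, -4.8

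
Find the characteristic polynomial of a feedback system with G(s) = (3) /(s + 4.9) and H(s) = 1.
Characteristic poly = G_den * H_den + G_num * H_num = (s + 4.9) + (3) = s + 7.9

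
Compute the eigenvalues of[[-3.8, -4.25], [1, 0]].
Eigenvalues solve det(λI - A) = 0.
Characteristic polynomial: λ^2 + 3.8*λ + 4.25 = 0.
Roots: -1.9 + 0.8j, -1.9 - 0.8j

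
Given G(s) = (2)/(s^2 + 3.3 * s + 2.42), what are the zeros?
Numerator is a nonzero constant (2) → Zeros: none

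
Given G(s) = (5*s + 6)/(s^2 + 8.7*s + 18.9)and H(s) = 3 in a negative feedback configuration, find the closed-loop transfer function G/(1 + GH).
Closed-loop T = G/(1+GH).
Numerator: G_num * H_den = 5*s + 6.
Denominator: G_den * H_den + G_num * H_num = (s^2 + 8.7*s + 18.9) + (15*s + 18) = s^2 + 23.7*s + 36.9.
T(s) = (5*s + 6)/(s^2 + 23.7*s + 36.9)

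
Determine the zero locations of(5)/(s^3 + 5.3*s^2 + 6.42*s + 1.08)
Numerator is a nonzero constant (5) → Zeros: none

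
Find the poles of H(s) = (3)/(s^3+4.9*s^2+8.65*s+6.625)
Set denominator = 0: s^3 + 4.9*s^2 + 8.65*s + 6.625 = (s + 2.5)(s^2 + 2.4*s + 2.65) = 0 → Poles: -1.2 + 1.1j, -1.2 - 1.1j, -2.5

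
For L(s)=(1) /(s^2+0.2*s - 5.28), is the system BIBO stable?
Denominator: s^2 + 0.2*s - 5.28 = (s - 2.2)(s + 2.4). Poles: -2.4, 2.2. All Re(p)<0: No (unstable)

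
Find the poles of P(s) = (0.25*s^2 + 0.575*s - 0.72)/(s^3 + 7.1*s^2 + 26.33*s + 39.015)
Set denominator = 0: s^3 + 7.1*s^2 + 26.33*s + 39.015 = (s + 2.7)(s^2 + 4.4*s + 14.45) = 0 → Poles: -2.2 + 3.1j, -2.2 - 3.1j, -2.7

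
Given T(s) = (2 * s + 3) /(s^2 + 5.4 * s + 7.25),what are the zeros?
Set numerator = 0: 2*s + 3 = 0 → Zeros: -1.5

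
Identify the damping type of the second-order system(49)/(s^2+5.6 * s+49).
Standard form: ωn²/(s²+2ζωn·s+ωn²) gives ωn=7, ζ=0.4.
Underdamped (ζ = 0.4 < 1)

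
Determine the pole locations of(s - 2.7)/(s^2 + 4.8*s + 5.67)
Set denominator = 0: s^2 + 4.8*s + 5.67 = (s + 2.1)(s + 2.7) = 0 → Poles: -2.1, -2.7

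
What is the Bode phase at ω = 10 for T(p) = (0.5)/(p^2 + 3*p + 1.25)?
Substitute p = j*10: T(j10) = -0.00463547 - 0.00140824j.
∠T(j10) = atan2(Im, Re) = atan2(-0.00140824, -0.00463547) = -163.10°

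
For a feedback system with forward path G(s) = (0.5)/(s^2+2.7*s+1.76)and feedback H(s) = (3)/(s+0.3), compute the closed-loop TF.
Closed-loop T = G/(1+GH).
Numerator: G_num * H_den = 0.5*s + 0.15.
Denominator: G_den * H_den + G_num * H_num = (s^3 + 3*s^2 + 2.57*s + 0.528) + (1.5) = s^3 + 3*s^2 + 2.57*s + 2.028.
T(s) = (0.5*s + 0.15)/(s^3 + 3*s^2 + 2.57*s + 2.028)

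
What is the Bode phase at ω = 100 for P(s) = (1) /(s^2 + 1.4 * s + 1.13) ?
Substitute s = j*100: P(j100) = -9.99917e-05 - 1.40004e-06j.
∠P(j100) = atan2(Im, Re) = atan2(-1.40004e-06, -9.99917e-05) = -179.20°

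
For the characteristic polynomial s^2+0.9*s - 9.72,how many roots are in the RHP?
s^2 + 0.9*s - 9.72 = (s - 2.7)(s + 3.6). Poles: -3.6, 2.7. RHP poles (Re>0): 1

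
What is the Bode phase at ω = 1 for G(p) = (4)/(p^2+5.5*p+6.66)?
Substitute p = j*1: G(j1) = 0.363487 - 0.353212j.
∠G(j1) = atan2(Im, Re) = atan2(-0.353212, 0.363487) = -44.18°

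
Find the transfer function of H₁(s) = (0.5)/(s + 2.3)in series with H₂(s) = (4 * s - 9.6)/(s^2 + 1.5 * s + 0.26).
Series: H = H₁ · H₂ = (n₁·n₂)/(d₁·d₂).
Num: n₁·n₂ = 2*s - 4.8. Den: d₁·d₂ = s^3 + 3.8*s^2 + 3.71*s + 0.598.
H(s) = (2*s - 4.8)/(s^3 + 3.8*s^2 + 3.71*s + 0.598)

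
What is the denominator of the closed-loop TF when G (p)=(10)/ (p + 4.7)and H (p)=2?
Characteristic poly = G_den * H_den + G_num * H_num = (p + 4.7) + (20) = p + 24.7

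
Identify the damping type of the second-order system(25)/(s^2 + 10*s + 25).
Standard form: ωn²/(s²+2ζωn·s+ωn²) gives ωn=5, ζ=1.
Critically damped (ζ = 1)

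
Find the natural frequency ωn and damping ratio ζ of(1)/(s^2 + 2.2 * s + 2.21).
Underdamped: complex pole -1.1 + 1j. ωn = |pole| = 1.487, ζ = -Re(pole)/ωn = 0.7399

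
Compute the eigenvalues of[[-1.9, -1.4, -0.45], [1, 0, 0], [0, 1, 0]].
Eigenvalues solve det(λI - A) = 0.
Characteristic polynomial: λ^3 + 1.9*λ^2 + 1.4*λ + 0.45 = 0.
Factor: (λ + 0.9)(λ^2 + λ + 0.5) = 0.
Roots: -0.5 + 0.5j, -0.5 - 0.5j, -0.9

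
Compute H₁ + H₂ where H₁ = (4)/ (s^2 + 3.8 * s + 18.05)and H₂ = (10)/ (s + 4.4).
Parallel: H = H₁ + H₂ = (n₁·d₂ + n₂·d₁)/(d₁·d₂).
n₁·d₂ = 4*s + 17.6. n₂·d₁ = 10*s^2 + 38*s + 180.5. Sum = 10*s^2 + 42*s + 198.1. d₁·d₂ = s^3 + 8.2*s^2 + 34.77*s + 79.42.
H(s) = (10*s^2 + 42*s + 198.1)/(s^3 + 8.2*s^2 + 34.77*s + 79.42)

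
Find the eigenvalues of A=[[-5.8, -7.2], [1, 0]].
Eigenvalues solve det(λI - A) = 0.
Characteristic polynomial: λ^2 + 5.8*λ + 7.2 = 0.
Factor: (λ + 1.8)(λ + 4) = 0.
Roots: -1.8, -4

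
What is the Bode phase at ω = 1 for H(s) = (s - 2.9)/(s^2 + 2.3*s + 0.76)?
Substitute s = j*1: H(j1) = 0.560251 + 1.20241j.
∠H(j1) = atan2(Im, Re) = atan2(1.20241, 0.560251) = 65.02°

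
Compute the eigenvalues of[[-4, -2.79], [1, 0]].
Eigenvalues solve det(λI - A) = 0.
Characteristic polynomial: λ^2 + 4*λ + 2.79 = 0.
Factor: (λ + 3.1)(λ + 0.9) = 0.
Roots: -0.9, -3.1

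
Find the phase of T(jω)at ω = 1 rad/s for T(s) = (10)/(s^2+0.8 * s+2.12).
Substitute s = j*1: T(j1) = 5.91216 - 4.22297j.
∠T(j1) = atan2(Im, Re) = atan2(-4.22297, 5.91216) = -35.54°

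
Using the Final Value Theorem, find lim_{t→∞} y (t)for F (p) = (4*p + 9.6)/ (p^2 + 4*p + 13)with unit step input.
FVT: lim_{t→∞} y(t) = lim_{p→0} p*Y(p) where Y(p) = F(p)/p.
= lim_{p→0} F(p) = F(0) = num(0)/den(0) = 9.6/13 = 0.7385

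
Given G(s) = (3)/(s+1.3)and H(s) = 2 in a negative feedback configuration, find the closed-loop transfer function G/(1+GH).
Closed-loop T = G/(1+GH).
Numerator: G_num * H_den = 3.
Denominator: G_den * H_den + G_num * H_num = (s + 1.3) + (6) = s + 7.3.
T(s) = (3)/(s + 7.3)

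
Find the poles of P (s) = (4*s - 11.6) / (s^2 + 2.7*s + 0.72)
Set denominator = 0: s^2 + 2.7*s + 0.72 = (s + 2.4)(s + 0.3) = 0 → Poles: -0.3, -2.4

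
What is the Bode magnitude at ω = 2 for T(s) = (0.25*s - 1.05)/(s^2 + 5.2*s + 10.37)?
Substitute s = j*2: T(j2) = -0.0100076 + 0.0948319j.
|T(j2)| = sqrt(Re² + Im²) = 0.09536.
20*log₁₀(0.09536) = -20.41 dB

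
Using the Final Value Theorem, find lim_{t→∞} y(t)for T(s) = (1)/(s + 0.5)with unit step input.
FVT: lim_{t→∞} y(t) = lim_{s→0} s*Y(s) where Y(s) = T(s)/s.
= lim_{s→0} T(s) = T(0) = num(0)/den(0) = 1/0.5 = 2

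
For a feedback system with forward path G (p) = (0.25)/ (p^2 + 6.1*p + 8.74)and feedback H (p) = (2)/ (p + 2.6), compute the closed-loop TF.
Closed-loop T = G/(1+GH).
Numerator: G_num * H_den = 0.25*p + 0.65.
Denominator: G_den * H_den + G_num * H_num = (p^3 + 8.7*p^2 + 24.6*p + 22.724) + (0.5) = p^3 + 8.7*p^2 + 24.6*p + 23.224.
T(p) = (0.25*p + 0.65)/(p^3 + 8.7*p^2 + 24.6*p + 23.224)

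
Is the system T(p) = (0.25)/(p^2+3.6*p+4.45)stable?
Denominator: p^2 + 3.6*p + 4.45. Poles: -1.8 + 1.1j, -1.8 - 1.1j. All Re(p)<0: Yes (stable)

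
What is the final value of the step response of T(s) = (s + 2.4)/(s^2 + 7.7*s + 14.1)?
FVT: lim_{t→∞} y(t) = lim_{s→0} s*Y(s) where Y(s) = T(s)/s.
= lim_{s→0} T(s) = T(0) = num(0)/den(0) = 2.4/14.1 = 0.1702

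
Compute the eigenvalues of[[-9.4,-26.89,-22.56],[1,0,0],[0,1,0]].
Eigenvalues solve det(λI - A) = 0.
Characteristic polynomial: λ^3 + 9.4*λ^2 + 26.89*λ + 22.56 = 0.
Factor: (λ + 1.5)(λ + 3.2)(λ + 4.7) = 0.
Roots: -1.5, -3.2, -4.7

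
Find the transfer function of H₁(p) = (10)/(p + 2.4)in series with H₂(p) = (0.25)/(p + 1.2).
Series: H = H₁ · H₂ = (n₁·n₂)/(d₁·d₂).
Num: n₁·n₂ = 2.5. Den: d₁·d₂ = p^2 + 3.6*p + 2.88.
H(p) = (2.5)/(p^2 + 3.6*p + 2.88)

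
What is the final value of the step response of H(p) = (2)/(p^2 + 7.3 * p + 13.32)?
FVT: lim_{t→∞} y(t) = lim_{p→0} p*Y(p) where Y(p) = H(p)/p.
= lim_{p→0} H(p) = H(0) = num(0)/den(0) = 2/13.32 = 0.1502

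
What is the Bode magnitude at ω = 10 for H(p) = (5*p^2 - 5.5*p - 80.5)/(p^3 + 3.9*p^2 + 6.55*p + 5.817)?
Substitute p = j*10: H(j10) = 0.268801 - 0.510681j.
|H(j10)| = sqrt(Re² + Im²) = 0.5771.
20*log₁₀(0.5771) = -4.77 dB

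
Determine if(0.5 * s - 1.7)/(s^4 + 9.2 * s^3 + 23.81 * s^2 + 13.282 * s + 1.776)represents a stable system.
Denominator: s^4 + 9.2*s^3 + 23.81*s^2 + 13.282*s + 1.776 = (s + 0.2)(s + 0.5)(s + 4.8)(s + 3.7). Poles: -0.2, -0.5, -3.7, -4.8. All Re(p)<0: Yes (stable)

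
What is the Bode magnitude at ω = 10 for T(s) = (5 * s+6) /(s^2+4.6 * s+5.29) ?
Substitute s = j*10: T(j10) = 0.15621 - 0.452057j.
|T(j10)| = sqrt(Re² + Im²) = 0.4783.
20*log₁₀(0.4783) = -6.41 dB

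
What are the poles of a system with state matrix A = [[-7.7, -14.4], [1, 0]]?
Eigenvalues solve det(λI - A) = 0.
Characteristic polynomial: λ^2 + 7.7*λ + 14.4 = 0.
Factor: (λ + 4.5)(λ + 3.2) = 0.
Roots: -3.2, -4.5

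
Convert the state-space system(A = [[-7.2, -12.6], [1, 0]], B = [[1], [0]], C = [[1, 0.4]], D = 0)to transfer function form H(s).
H(s) = C(sI - A)⁻¹B + D.
Characteristic polynomial det(sI - A) = s^2 + 7.2*s + 12.6.
Numerator from C·adj(sI-A)·B + D·det(sI-A) = s + 0.4.
H(s) = (s + 0.4)/(s^2 + 7.2*s + 12.6)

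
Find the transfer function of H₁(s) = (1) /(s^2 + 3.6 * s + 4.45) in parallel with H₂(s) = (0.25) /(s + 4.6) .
Parallel: H = H₁ + H₂ = (n₁·d₂ + n₂·d₁)/(d₁·d₂).
n₁·d₂ = s + 4.6. n₂·d₁ = 0.25*s^2 + 0.9*s + 1.1125. Sum = 0.25*s^2 + 1.9*s + 5.7125. d₁·d₂ = s^3 + 8.2*s^2 + 21.01*s + 20.47.
H(s) = (0.25*s^2 + 1.9*s + 5.7125)/(s^3 + 8.2*s^2 + 21.01*s + 20.47)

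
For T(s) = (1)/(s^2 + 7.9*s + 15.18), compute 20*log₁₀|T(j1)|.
Substitute s = j*1: T(j1) = 0.0538176 - 0.029983j.
|T(j1)| = sqrt(Re² + Im²) = 0.06161.
20*log₁₀(0.06161) = -24.21 dB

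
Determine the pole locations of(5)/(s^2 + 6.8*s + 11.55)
Set denominator = 0: s^2 + 6.8*s + 11.55 = (s + 3.5)(s + 3.3) = 0 → Poles: -3.3, -3.5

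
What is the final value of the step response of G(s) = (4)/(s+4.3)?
FVT: lim_{t→∞} y(t) = lim_{s→0} s*Y(s) where Y(s) = G(s)/s.
= lim_{s→0} G(s) = G(0) = num(0)/den(0) = 4/4.3 = 0.9302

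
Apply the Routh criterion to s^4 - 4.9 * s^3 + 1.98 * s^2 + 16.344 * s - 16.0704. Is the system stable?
Routh array:
s^4: [1, 1.98, -16.0704]; s^3: [-4.9, 16.344]; s^2: [5.31551, -16.0704]; s^1: [1.52981]; s^0: [-16.0704]
First column: [1, -4.9, 5.31551, 1.52981, -16.0704]. Sign changes = 3.
No, unstable (3 RHP root(s))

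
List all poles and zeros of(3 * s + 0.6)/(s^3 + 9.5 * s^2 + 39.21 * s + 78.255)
Set denominator = 0: s^3 + 9.5*s^2 + 39.21*s + 78.255 = (s + 4.7)(s^2 + 4.8*s + 16.65) = 0 → Poles: -2.4 + 3.3j, -2.4 - 3.3j, -4.7
Set numerator = 0: 3*s + 0.6 = 0 → Zeros: -0.2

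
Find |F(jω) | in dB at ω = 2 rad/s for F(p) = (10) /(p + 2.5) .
Substitute p = j*2: F(j2) = 2.43902 - 1.95122j.
|F(j2)| = sqrt(Re² + Im²) = 3.123.
20*log₁₀(3.123) = 9.89 dB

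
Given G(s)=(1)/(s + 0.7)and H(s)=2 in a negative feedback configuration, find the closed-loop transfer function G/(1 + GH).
Closed-loop T = G/(1+GH).
Numerator: G_num * H_den = 1.
Denominator: G_den * H_den + G_num * H_num = (s + 0.7) + (2) = s + 2.7.
T(s) = (1)/(s + 2.7)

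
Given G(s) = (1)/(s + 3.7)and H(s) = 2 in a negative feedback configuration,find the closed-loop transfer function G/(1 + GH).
Closed-loop T = G/(1+GH).
Numerator: G_num * H_den = 1.
Denominator: G_den * H_den + G_num * H_num = (s + 3.7) + (2) = s + 5.7.
T(s) = (1)/(s + 5.7)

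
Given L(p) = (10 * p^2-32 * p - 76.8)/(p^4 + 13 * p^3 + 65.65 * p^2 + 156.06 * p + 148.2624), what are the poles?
Set denominator = 0: p^4 + 13*p^3 + 65.65*p^2 + 156.06*p + 148.2624 = (p + 4.4)(p + 3.2)(p^2 + 5.4*p + 10.53) = 0 → Poles: -2.7 + 1.8j, -2.7 - 1.8j, -3.2, -4.4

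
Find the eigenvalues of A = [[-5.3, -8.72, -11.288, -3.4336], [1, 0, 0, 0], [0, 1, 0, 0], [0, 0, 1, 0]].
Eigenvalues solve det(λI - A) = 0.
Characteristic polynomial: λ^4 + 5.3*λ^3 + 8.72*λ^2 + 11.288*λ + 3.4336 = 0.
Factor: (λ + 3.7)(λ + 0.4)(λ^2 + 1.2*λ + 2.32) = 0.
Roots: -0.4, -0.6 + 1.4j, -0.6 - 1.4j, -3.7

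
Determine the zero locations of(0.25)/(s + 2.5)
Numerator is a nonzero constant (0.25) → Zeros: none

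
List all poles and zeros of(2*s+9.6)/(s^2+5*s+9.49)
Set denominator = 0: s^2 + 5*s + 9.49 = 0 → Poles: -2.5 + 1.8j, -2.5 - 1.8j
Set numerator = 0: 2*s + 9.6 = 0 → Zeros: -4.8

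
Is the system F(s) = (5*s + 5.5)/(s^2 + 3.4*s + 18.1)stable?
Denominator: s^2 + 3.4*s + 18.1. Poles: -1.7 + 3.9j, -1.7 - 3.9j. All Re(p)<0: Yes (stable)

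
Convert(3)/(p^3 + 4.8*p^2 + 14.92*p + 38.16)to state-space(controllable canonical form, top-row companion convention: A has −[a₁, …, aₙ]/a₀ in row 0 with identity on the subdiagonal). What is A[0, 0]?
Reachable canonical form for den = p^3 + 4.8*p^2 + 14.92*p + 38.16: top row of A = -[a₁,a₂,...,aₙ]/a₀, ones on the subdiagonal, zeros elsewhere.
A = [[-4.8, -14.92, -38.16], [1, 0, 0], [0, 1, 0]].
A[0,0] = -4.8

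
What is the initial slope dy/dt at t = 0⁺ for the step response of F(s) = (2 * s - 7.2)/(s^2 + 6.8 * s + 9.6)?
IVT: y'(0⁺) = lim_{s→∞} s²·Y(s) = lim_{s→∞} s·F(s).
deg(num) = 1, deg(den) = 2, relative degree = 1, so s·F(s) → (leading num)/(leading den) = 2/1 = 2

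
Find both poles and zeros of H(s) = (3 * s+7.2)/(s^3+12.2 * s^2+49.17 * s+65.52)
Set denominator = 0: s^3 + 12.2*s^2 + 49.17*s + 65.52 = (s + 4.8)(s + 3.5)(s + 3.9) = 0 → Poles: -3.5, -3.9, -4.8
Set numerator = 0: 3*s + 7.2 = 0 → Zeros: -2.4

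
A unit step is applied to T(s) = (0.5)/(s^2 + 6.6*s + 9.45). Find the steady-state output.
FVT: lim_{t→∞} y(t) = lim_{s→0} s*Y(s) where Y(s) = T(s)/s.
= lim_{s→0} T(s) = T(0) = num(0)/den(0) = 0.5/9.45 = 0.05291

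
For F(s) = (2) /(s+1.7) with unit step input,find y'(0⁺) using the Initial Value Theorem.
IVT: y'(0⁺) = lim_{s→∞} s²·Y(s) = lim_{s→∞} s·F(s).
deg(num) = 0, deg(den) = 1, relative degree = 1, so s·F(s) → (leading num)/(leading den) = 2/1 = 2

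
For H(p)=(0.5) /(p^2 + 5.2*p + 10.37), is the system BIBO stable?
Denominator: p^2 + 5.2*p + 10.37. Poles: -2.6 + 1.9j, -2.6 - 1.9j. All Re(p)<0: Yes (stable)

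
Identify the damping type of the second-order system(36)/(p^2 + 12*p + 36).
Standard form: ωn²/(p²+2ζωn·p+ωn²) gives ωn=6, ζ=1.
Critically damped (ζ = 1)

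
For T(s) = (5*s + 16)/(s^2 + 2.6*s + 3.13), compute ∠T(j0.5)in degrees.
Substitute s = j*0.5: T(j0.5) = 4.94071 - 1.36212j.
∠T(j0.5) = atan2(Im, Re) = atan2(-1.36212, 4.94071) = -15.41°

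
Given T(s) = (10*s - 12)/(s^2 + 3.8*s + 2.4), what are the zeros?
Set numerator = 0: 10*s - 12 = 0 → Zeros: 1.2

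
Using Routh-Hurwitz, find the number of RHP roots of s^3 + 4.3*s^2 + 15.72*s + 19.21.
Routh array:
s^3: [1, 15.72]; s^2: [4.3, 19.21]; s^1: [11.2526]; s^0: [19.21]
First column: [1, 4.3, 11.2526, 19.21]. Sign changes = RHP roots = 0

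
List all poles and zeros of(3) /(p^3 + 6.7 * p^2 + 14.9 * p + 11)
Set denominator = 0: p^3 + 6.7*p^2 + 14.9*p + 11 = (p + 2.2)(p + 2.5)(p + 2) = 0 → Poles: -2, -2.2, -2.5
Numerator is a nonzero constant (3) → Zeros: none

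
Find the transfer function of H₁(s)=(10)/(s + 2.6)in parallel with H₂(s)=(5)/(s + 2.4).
Parallel: H = H₁ + H₂ = (n₁·d₂ + n₂·d₁)/(d₁·d₂).
n₁·d₂ = 10*s + 24. n₂·d₁ = 5*s + 13. Sum = 15*s + 37. d₁·d₂ = s^2 + 5*s + 6.24.
H(s) = (15*s + 37)/(s^2 + 5*s + 6.24)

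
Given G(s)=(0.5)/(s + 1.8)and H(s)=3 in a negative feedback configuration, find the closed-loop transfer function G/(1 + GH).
Closed-loop T = G/(1+GH).
Numerator: G_num * H_den = 0.5.
Denominator: G_den * H_den + G_num * H_num = (s + 1.8) + (1.5) = s + 3.3.
T(s) = (0.5)/(s + 3.3)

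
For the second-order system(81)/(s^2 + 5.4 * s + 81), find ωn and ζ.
Standard form: ωn²/(s²+2ζωn·s+ωn²).
const=81=ωn² → ωn=9, s coeff=5.4=2ζωn → ζ=0.3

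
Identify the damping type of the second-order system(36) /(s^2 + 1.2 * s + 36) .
Standard form: ωn²/(s²+2ζωn·s+ωn²) gives ωn=6, ζ=0.1.
Underdamped (ζ = 0.1 < 1)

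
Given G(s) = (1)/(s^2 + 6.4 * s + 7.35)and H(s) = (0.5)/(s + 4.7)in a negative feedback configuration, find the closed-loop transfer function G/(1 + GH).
Closed-loop T = G/(1+GH).
Numerator: G_num * H_den = s + 4.7.
Denominator: G_den * H_den + G_num * H_num = (s^3 + 11.1*s^2 + 37.43*s + 34.545) + (0.5) = s^3 + 11.1*s^2 + 37.43*s + 35.045.
T(s) = (s + 4.7)/(s^3 + 11.1*s^2 + 37.43*s + 35.045)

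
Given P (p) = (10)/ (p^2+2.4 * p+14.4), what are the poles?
Set denominator = 0: p^2 + 2.4*p + 14.4 = 0 → Poles: -1.2 + 3.6j, -1.2 - 3.6j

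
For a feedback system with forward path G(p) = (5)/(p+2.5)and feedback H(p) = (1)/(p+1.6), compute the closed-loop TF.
Closed-loop T = G/(1+GH).
Numerator: G_num * H_den = 5*p + 8.
Denominator: G_den * H_den + G_num * H_num = (p^2 + 4.1*p + 4) + (5) = p^2 + 4.1*p + 9.
T(p) = (5*p + 8)/(p^2 + 4.1*p + 9)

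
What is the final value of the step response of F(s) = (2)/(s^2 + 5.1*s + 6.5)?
FVT: lim_{t→∞} y(t) = lim_{s→0} s*Y(s) where Y(s) = F(s)/s.
= lim_{s→0} F(s) = F(0) = num(0)/den(0) = 2/6.5 = 0.3077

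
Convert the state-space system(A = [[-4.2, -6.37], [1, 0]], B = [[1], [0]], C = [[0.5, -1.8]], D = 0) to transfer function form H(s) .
H(s) = C(sI - A)⁻¹B + D.
Characteristic polynomial det(sI - A) = s^2 + 4.2*s + 6.37.
Numerator from C·adj(sI-A)·B + D·det(sI-A) = 0.5*s - 1.8.
H(s) = (0.5*s - 1.8)/(s^2 + 4.2*s + 6.37)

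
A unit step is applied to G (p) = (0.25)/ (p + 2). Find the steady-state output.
FVT: lim_{t→∞} y(t) = lim_{p→0} p*Y(p) where Y(p) = G(p)/p.
= lim_{p→0} G(p) = G(0) = num(0)/den(0) = 0.25/2 = 0.125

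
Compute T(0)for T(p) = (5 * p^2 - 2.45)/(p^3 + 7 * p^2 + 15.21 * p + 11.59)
DC gain = T(0) = num(0)/den(0) = -2.45/11.59 = -0.2114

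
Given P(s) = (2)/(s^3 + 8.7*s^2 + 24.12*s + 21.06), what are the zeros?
Numerator is a nonzero constant (2) → Zeros: none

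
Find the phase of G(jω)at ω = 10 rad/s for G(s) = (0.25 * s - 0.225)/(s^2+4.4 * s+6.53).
Substitute s = j*10: G(j10) = 0.0122773 - 0.0209672j.
∠G(j10) = atan2(Im, Re) = atan2(-0.0209672, 0.0122773) = -59.65°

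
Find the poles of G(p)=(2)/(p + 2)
Set denominator = 0: p + 2 = 0 → Poles: -2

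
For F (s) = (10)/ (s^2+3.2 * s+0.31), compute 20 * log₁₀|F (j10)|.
Substitute s = j*10: F(j10) = -0.0909406 - 0.0291915j.
|F(j10)| = sqrt(Re² + Im²) = 0.09551.
20*log₁₀(0.09551) = -20.40 dB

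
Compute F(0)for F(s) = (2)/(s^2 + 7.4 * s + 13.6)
DC gain = F(0) = num(0)/den(0) = 2/13.6 = 0.1471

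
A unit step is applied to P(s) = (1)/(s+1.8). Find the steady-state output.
FVT: lim_{t→∞} y(t) = lim_{s→0} s*Y(s) where Y(s) = P(s)/s.
= lim_{s→0} P(s) = P(0) = num(0)/den(0) = 1/1.8 = 0.5556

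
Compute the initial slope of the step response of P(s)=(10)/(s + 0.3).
IVT: y'(0⁺) = lim_{s→∞} s²·Y(s) = lim_{s→∞} s·P(s).
deg(num) = 0, deg(den) = 1, relative degree = 1, so s·P(s) → (leading num)/(leading den) = 10/1 = 10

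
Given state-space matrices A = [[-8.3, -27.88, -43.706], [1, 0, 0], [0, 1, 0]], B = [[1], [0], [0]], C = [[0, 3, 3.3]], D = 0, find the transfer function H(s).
H(s) = C(sI - A)⁻¹B + D.
Characteristic polynomial det(sI - A) = s^3 + 8.3*s^2 + 27.88*s + 43.706.
Numerator from C·adj(sI-A)·B + D·det(sI-A) = 3*s + 3.3.
H(s) = (3*s + 3.3)/(s^3 + 8.3*s^2 + 27.88*s + 43.706)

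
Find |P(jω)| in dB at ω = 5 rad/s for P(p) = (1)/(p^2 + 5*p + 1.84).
Substitute p = j*5: P(j5) = -0.0199417 - 0.021526j.
|P(j5)| = sqrt(Re² + Im²) = 0.02934.
20*log₁₀(0.02934) = -30.65 dB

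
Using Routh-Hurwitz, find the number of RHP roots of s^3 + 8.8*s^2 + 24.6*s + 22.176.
Routh array:
s^3: [1, 24.6]; s^2: [8.8, 22.176]; s^1: [22.08]; s^0: [22.176]
First column: [1, 8.8, 22.08, 22.176]. Sign changes = RHP roots = 0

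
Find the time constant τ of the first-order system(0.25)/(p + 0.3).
First-order system: τ = -1/pole. Pole = -0.3. τ = -1/(-0.3) = 3.333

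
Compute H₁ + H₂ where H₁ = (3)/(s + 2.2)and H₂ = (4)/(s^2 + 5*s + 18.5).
Parallel: H = H₁ + H₂ = (n₁·d₂ + n₂·d₁)/(d₁·d₂).
n₁·d₂ = 3*s^2 + 15*s + 55.5. n₂·d₁ = 4*s + 8.8. Sum = 3*s^2 + 19*s + 64.3. d₁·d₂ = s^3 + 7.2*s^2 + 29.5*s + 40.7.
H(s) = (3*s^2 + 19*s + 64.3)/(s^3 + 7.2*s^2 + 29.5*s + 40.7)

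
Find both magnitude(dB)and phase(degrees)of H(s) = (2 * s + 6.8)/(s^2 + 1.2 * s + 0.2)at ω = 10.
Substitute s = j*10: H(j10) = -0.0434123 - 0.205621j.
|H| = 20*log₁₀(sqrt(Re²+Im²)) = -13.55 dB.
∠H = atan2(Im, Re) = -101.92°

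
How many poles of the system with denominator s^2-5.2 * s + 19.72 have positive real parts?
Poles: 2.6 + 3.6j, 2.6 - 3.6j. RHP poles (Re>0): 2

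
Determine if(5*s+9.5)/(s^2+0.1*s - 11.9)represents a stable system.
Denominator: s^2 + 0.1*s - 11.9 = (s - 3.4)(s + 3.5). Poles: -3.5, 3.4. All Re(p)<0: No (unstable)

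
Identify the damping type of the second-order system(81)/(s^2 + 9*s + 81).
Standard form: ωn²/(s²+2ζωn·s+ωn²) gives ωn=9, ζ=0.5.
Underdamped (ζ = 0.5 < 1)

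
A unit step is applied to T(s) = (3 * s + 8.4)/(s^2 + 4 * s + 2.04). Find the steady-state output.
FVT: lim_{t→∞} y(t) = lim_{s→0} s*Y(s) where Y(s) = T(s)/s.
= lim_{s→0} T(s) = T(0) = num(0)/den(0) = 8.4/2.04 = 4.118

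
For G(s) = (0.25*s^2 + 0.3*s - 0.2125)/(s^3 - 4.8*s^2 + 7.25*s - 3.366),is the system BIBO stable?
Denominator: s^3 - 4.8*s^2 + 7.25*s - 3.366 = (s - 2.2)(s - 1.7)(s - 0.9). Poles: 0.9, 1.7, 2.2. All Re(p)<0: No (unstable)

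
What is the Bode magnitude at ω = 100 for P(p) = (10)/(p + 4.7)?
Substitute p = j*100: P(j100) = 0.00468964 - 0.0997796j.
|P(j100)| = sqrt(Re² + Im²) = 0.09989.
20*log₁₀(0.09989) = -20.01 dB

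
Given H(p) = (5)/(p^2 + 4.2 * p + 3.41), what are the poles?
Set denominator = 0: p^2 + 4.2*p + 3.41 = (p + 3.1)(p + 1.1) = 0 → Poles: -1.1, -3.1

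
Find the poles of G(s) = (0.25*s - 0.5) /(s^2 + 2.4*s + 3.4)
Set denominator = 0: s^2 + 2.4*s + 3.4 = 0 → Poles: -1.2 + 1.4j, -1.2 - 1.4j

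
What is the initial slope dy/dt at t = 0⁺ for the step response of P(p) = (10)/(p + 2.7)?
IVT: y'(0⁺) = lim_{p→∞} p²·Y(p) = lim_{p→∞} p·P(p).
deg(num) = 0, deg(den) = 1, relative degree = 1, so p·P(p) → (leading num)/(leading den) = 10/1 = 10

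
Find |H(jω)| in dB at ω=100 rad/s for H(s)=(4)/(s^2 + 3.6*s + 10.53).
Substitute s = j*100: H(j100) = -0.000399902 - 1.44117e-05j.
|H(j100)| = sqrt(Re² + Im²) = 0.0004002.
20*log₁₀(0.0004002) = -67.96 dB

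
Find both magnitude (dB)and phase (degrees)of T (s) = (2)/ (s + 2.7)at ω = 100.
Substitute s = j*100: T(j100) = 0.000539607 - 0.0199854j.
|T| = 20*log₁₀(sqrt(Re²+Im²)) = -33.98 dB.
∠T = atan2(Im, Re) = -88.45°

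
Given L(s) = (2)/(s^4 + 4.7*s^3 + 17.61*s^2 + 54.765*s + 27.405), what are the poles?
Set denominator = 0: s^4 + 4.7*s^3 + 17.61*s^2 + 54.765*s + 27.405 = (s + 0.6)(s + 3.5)(s^2 + 0.6*s + 13.05) = 0 → Poles: -0.3 + 3.6j, -0.3 - 3.6j, -0.6, -3.5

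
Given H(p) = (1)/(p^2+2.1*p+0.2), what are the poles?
Set denominator = 0: p^2 + 2.1*p + 0.2 = (p + 0.1)(p + 2) = 0 → Poles: -0.1, -2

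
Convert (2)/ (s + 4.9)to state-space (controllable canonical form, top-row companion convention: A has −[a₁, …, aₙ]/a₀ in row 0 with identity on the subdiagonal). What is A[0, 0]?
Reachable canonical form for den = s + 4.9: top row of A = -[a₁,a₂,...,aₙ]/a₀, ones on the subdiagonal, zeros elsewhere.
A = [[-4.9]].
A[0,0] = -4.9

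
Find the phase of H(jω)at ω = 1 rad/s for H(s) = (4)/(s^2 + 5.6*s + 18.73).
Substitute s = j*1: H(j1) = 0.205141 - 0.0647936j.
∠H(j1) = atan2(Im, Re) = atan2(-0.0647936, 0.205141) = -17.53°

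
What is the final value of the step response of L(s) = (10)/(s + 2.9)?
FVT: lim_{t→∞} y(t) = lim_{s→0} s*Y(s) where Y(s) = L(s)/s.
= lim_{s→0} L(s) = L(0) = num(0)/den(0) = 10/2.9 = 3.448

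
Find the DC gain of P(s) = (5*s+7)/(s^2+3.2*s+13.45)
DC gain = P(0) = num(0)/den(0) = 7/13.45 = 0.5204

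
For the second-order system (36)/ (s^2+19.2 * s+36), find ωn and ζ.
Standard form: ωn²/(s²+2ζωn·s+ωn²).
const=36=ωn² → ωn=6, s coeff=19.2=2ζωn → ζ=1.6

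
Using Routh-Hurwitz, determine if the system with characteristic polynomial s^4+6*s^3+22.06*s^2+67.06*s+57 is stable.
Routh array:
s^4: [1, 22.06, 57]; s^3: [6, 67.06]; s^2: [10.8833, 57]; s^1: [35.6358]; s^0: [57]
First column: [1, 6, 10.8833, 35.6358, 57]. Sign changes = 0.
Yes, stable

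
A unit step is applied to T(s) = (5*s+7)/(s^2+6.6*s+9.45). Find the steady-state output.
FVT: lim_{t→∞} y(t) = lim_{s→0} s*Y(s) where Y(s) = T(s)/s.
= lim_{s→0} T(s) = T(0) = num(0)/den(0) = 7/9.45 = 0.7407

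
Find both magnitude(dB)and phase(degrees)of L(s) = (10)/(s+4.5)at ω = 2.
Substitute s = j*2: L(j2) = 1.85567 - 0.824742j.
|L| = 20*log₁₀(sqrt(Re²+Im²)) = 6.15 dB.
∠L = atan2(Im, Re) = -23.96°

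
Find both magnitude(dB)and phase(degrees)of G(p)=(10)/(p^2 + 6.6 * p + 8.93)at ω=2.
Substitute p = j*2: G(j2) = 0.248307 - 0.664837j.
|G| = 20*log₁₀(sqrt(Re²+Im²)) = -2.98 dB.
∠G = atan2(Im, Re) = -69.52°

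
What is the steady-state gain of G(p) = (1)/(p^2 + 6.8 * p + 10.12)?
DC gain = G(0) = num(0)/den(0) = 1/10.12 = 0.09881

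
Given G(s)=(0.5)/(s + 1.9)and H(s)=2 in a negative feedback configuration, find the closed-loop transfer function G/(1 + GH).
Closed-loop T = G/(1+GH).
Numerator: G_num * H_den = 0.5.
Denominator: G_den * H_den + G_num * H_num = (s + 1.9) + (1) = s + 2.9.
T(s) = (0.5)/(s + 2.9)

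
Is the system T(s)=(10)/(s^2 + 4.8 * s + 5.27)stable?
Denominator: s^2 + 4.8*s + 5.27 = (s + 1.7)(s + 3.1). Poles: -1.7, -3.1. All Re(p)<0: Yes (stable)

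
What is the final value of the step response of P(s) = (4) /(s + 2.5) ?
FVT: lim_{t→∞} y(t) = lim_{s→0} s*Y(s) where Y(s) = P(s)/s.
= lim_{s→0} P(s) = P(0) = num(0)/den(0) = 4/2.5 = 1.6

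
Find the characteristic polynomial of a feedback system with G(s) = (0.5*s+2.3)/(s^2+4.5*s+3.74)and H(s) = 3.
Characteristic poly = G_den * H_den + G_num * H_num = (s^2 + 4.5*s + 3.74) + (1.5*s + 6.9) = s^2 + 6*s + 10.64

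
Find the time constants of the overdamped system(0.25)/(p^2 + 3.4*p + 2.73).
Overdamped: real poles at -2.1, -1.3. τ = -1/pole → τ₁ = 0.4762, τ₂ = 0.7692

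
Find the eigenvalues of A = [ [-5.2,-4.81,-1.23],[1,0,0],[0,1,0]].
Eigenvalues solve det(λI - A) = 0.
Characteristic polynomial: λ^3 + 5.2*λ^2 + 4.81*λ + 1.23 = 0.
Factor: (λ + 4.1)(λ + 0.5)(λ + 0.6) = 0.
Roots: -0.5, -0.6, -4.1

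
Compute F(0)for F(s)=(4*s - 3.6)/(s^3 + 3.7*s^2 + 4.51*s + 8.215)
DC gain = F(0) = num(0)/den(0) = -3.6/8.215 = -0.4382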